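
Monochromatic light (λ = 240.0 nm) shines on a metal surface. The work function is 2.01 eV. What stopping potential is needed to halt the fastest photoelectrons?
3.1560 V

The stopping potential V_s satisfies: eV_s = KE_max

First, find KE_max using Einstein's equation:
E_photon = hc/λ = 5.1660 eV
KE_max = E_photon - φ = 5.1660 - 2.01 = 3.1560 eV

Since eV_s = KE_max:
V_s = KE_max/e = 3.1560 V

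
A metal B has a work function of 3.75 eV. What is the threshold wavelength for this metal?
330.62 nm

The threshold wavelength is when the photon energy equals the work function:
hc/λ₀ = φ

Solving for λ₀:
λ₀ = hc/φ = (6.626×10⁻³⁴ J·s)(3×10⁸ m/s) / (3.75 eV × 1.602×10⁻¹⁹ J/eV)
λ₀ = 330.62 nm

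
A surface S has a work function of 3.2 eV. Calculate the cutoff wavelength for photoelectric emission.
387.45 nm

The threshold wavelength is when the photon energy equals the work function:
hc/λ₀ = φ

Solving for λ₀:
λ₀ = hc/φ = (6.626×10⁻³⁴ J·s)(3×10⁸ m/s) / (3.2 eV × 1.602×10⁻¹⁹ J/eV)
λ₀ = 387.45 nm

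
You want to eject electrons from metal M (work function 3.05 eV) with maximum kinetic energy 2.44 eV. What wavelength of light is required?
225.84 nm

From Einstein's equation: KE_max = hc/λ - φ

Rearranging for λ:
hc/λ = KE_max + φ
λ = hc/(KE_max + φ)

Required photon energy:
E_photon = KE_max + φ = 2.44 + 3.05 = 5.49 eV

Required wavelength:
λ = hc/E_photon = (6.626×10⁻³⁴)(3×10⁸) / (5.49 × 1.602×10⁻¹⁹)
λ = 225.84 nm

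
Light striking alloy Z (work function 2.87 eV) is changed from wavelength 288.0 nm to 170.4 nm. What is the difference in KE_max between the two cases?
2.9711 eV

Using Einstein's equation: KE_max = hc/λ - φ

For λ₁ = 288.0 nm:
KE₁ = hc/λ₁ - φ = 4.3050 - 2.87 = 1.4350 eV

For λ₂ = 170.4 nm:
KE₂ = hc/λ₂ - φ = 7.2761 - 2.87 = 4.4061 eV

Change in KE:
ΔKE = KE₂ - KE₁ = 4.4061 - 1.4350 = 2.9711 eV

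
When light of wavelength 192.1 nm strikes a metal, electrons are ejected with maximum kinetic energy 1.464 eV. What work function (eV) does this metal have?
4.99 eV

From Einstein's photoelectric equation: KE_max = hf - φ = hc/λ - φ

Rearranging for φ:
φ = hc/λ - KE_max

Calculate photon energy:
E_photon = hc/λ = 6.4541 eV

Therefore:
φ = 6.4541 - 1.464 = 4.99 eV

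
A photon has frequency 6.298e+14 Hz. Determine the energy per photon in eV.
2.6046 eV

Using E = hf:

E = hf = (6.626×10⁻³⁴ J·s)(6.298e+14 Hz)
E = 2.6046 eV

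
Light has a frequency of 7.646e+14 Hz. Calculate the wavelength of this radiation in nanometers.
392.09 nm

Using the wave equation: c = fλ

Solving for wavelength:
λ = c/f = (3×10⁸ m/s) / (7.646e+14 Hz)
λ = 392.09 nm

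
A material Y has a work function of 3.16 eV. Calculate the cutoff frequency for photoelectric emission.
7.6408e+14 Hz

The threshold frequency is when the photon energy equals the work function:
hf₀ = φ

Solving for f₀:
f₀ = φ/h = (3.16 eV × 1.602×10⁻¹⁹ J/eV) / (6.626×10⁻³⁴ J·s)
f₀ = 7.6408e+14 Hz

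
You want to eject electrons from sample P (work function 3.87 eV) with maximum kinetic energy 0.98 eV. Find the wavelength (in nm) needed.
255.64 nm

From Einstein's equation: KE_max = hc/λ - φ

Rearranging for λ:
hc/λ = KE_max + φ
λ = hc/(KE_max + φ)

Required photon energy:
E_photon = KE_max + φ = 0.98 + 3.87 = 4.85 eV

Required wavelength:
λ = hc/E_photon = (6.626×10⁻³⁴)(3×10⁸) / (4.85 × 1.602×10⁻¹⁹)
λ = 255.64 nm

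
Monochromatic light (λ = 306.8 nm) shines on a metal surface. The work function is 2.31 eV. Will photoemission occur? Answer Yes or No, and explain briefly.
Yes

For photoemission, the photon energy must exceed the work function.

Photon energy: E = hc/λ = 4.0412 eV
Work function: φ = 2.31 eV

Since E_photon (4.0412 eV) > φ (2.31 eV), photoemission WILL occur.
The threshold wavelength is λ₀ = hc/φ = 536.7 nm.
Since 306.8 nm < 536.7 nm, the light has sufficient energy.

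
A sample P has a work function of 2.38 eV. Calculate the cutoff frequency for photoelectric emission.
5.7548e+14 Hz

The threshold frequency is when the photon energy equals the work function:
hf₀ = φ

Solving for f₀:
f₀ = φ/h = (2.38 eV × 1.602×10⁻¹⁹ J/eV) / (6.626×10⁻³⁴ J·s)
f₀ = 5.7548e+14 Hz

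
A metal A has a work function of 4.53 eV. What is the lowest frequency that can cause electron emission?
1.0953e+15 Hz

The threshold frequency is when the photon energy equals the work function:
hf₀ = φ

Solving for f₀:
f₀ = φ/h = (4.53 eV × 1.602×10⁻¹⁹ J/eV) / (6.626×10⁻³⁴ J·s)
f₀ = 1.0953e+15 Hz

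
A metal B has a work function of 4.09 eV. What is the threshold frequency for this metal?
9.8896e+14 Hz

The threshold frequency is when the photon energy equals the work function:
hf₀ = φ

Solving for f₀:
f₀ = φ/h = (4.09 eV × 1.602×10⁻¹⁹ J/eV) / (6.626×10⁻³⁴ J·s)
f₀ = 9.8896e+14 Hz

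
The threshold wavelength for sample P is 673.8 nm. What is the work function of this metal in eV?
1.84 eV

At the threshold wavelength, photon energy equals work function:
φ = hc/λ₀

Calculating:
φ = (6.626×10⁻³⁴ J·s)(3×10⁸ m/s) / (673.8×10⁻⁹ m)
φ = 1.84 eV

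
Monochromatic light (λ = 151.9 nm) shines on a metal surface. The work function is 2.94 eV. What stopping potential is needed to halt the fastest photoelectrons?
5.2222 V

The stopping potential V_s satisfies: eV_s = KE_max

First, find KE_max using Einstein's equation:
E_photon = hc/λ = 8.1622 eV
KE_max = E_photon - φ = 8.1622 - 2.94 = 5.2222 eV

Since eV_s = KE_max:
V_s = KE_max/e = 5.2222 V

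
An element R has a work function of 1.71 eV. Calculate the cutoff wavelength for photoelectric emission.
725.05 nm

The threshold wavelength is when the photon energy equals the work function:
hc/λ₀ = φ

Solving for λ₀:
λ₀ = hc/φ = (6.626×10⁻³⁴ J·s)(3×10⁸ m/s) / (1.71 eV × 1.602×10⁻¹⁹ J/eV)
λ₀ = 725.05 nm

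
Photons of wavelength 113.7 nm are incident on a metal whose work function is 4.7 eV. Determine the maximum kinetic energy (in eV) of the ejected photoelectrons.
6.2045 eV

Using Einstein's photoelectric equation: KE_max = hf - φ = hc/λ - φ

First, calculate the photon energy:
E_photon = hc/λ = (6.626×10⁻³⁴ J·s)(3×10⁸ m/s) / (113.7×10⁻⁹ m)
E_photon = 10.9045 eV

Then, the maximum kinetic energy:
KE_max = E_photon - φ = 10.9045 eV - 4.7 eV = 6.2045 eV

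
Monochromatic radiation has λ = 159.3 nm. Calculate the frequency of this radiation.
1.8819e+15 Hz

Using the wave equation: c = fλ

Solving for frequency:
f = c/λ = (3×10⁸ m/s) / (159.3×10⁻⁹ m)
f = 1.8819e+15 Hz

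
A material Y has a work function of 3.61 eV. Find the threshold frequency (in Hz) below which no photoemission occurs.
8.7289e+14 Hz

The threshold frequency is when the photon energy equals the work function:
hf₀ = φ

Solving for f₀:
f₀ = φ/h = (3.61 eV × 1.602×10⁻¹⁹ J/eV) / (6.626×10⁻³⁴ J·s)
f₀ = 8.7289e+14 Hz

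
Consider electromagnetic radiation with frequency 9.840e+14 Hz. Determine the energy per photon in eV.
4.0695 eV

Using E = hf:

E = hf = (6.626×10⁻³⁴ J·s)(9.840e+14 Hz)
E = 4.0695 eV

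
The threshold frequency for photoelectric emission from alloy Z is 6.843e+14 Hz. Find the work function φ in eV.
2.83 eV

At the threshold frequency, photon energy equals work function:
φ = hf₀

Calculating:
φ = (6.626×10⁻³⁴ J·s)(6.843e+14 Hz)
φ = 2.83 eV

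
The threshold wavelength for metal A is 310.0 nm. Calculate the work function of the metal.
4.00 eV

At the threshold wavelength, photon energy equals work function:
φ = hc/λ₀

Calculating:
φ = (6.626×10⁻³⁴ J·s)(3×10⁸ m/s) / (310.0×10⁻⁹ m)
φ = 4.00 eV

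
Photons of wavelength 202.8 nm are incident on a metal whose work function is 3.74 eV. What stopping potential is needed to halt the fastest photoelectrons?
2.3736 V

The stopping potential V_s satisfies: eV_s = KE_max

First, find KE_max using Einstein's equation:
E_photon = hc/λ = 6.1136 eV
KE_max = E_photon - φ = 6.1136 - 3.74 = 2.3736 eV

Since eV_s = KE_max:
V_s = KE_max/e = 2.3736 V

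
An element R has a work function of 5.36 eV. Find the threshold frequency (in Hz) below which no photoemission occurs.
1.2960e+15 Hz

The threshold frequency is when the photon energy equals the work function:
hf₀ = φ

Solving for f₀:
f₀ = φ/h = (5.36 eV × 1.602×10⁻¹⁹ J/eV) / (6.626×10⁻³⁴ J·s)
f₀ = 1.2960e+15 Hz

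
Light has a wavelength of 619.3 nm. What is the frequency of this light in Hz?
4.8408e+14 Hz

Using the wave equation: c = fλ

Solving for frequency:
f = c/λ = (3×10⁸ m/s) / (619.3×10⁻⁹ m)
f = 4.8408e+14 Hz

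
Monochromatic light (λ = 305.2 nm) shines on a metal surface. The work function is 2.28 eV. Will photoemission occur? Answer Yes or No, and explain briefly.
Yes

For photoemission, the photon energy must exceed the work function.

Photon energy: E = hc/λ = 4.0624 eV
Work function: φ = 2.28 eV

Since E_photon (4.0624 eV) > φ (2.28 eV), photoemission WILL occur.
The threshold wavelength is λ₀ = hc/φ = 543.8 nm.
Since 305.2 nm < 543.8 nm, the light has sufficient energy.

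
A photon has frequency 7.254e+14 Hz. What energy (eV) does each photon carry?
3.0000 eV

Using E = hf:

E = hf = (6.626×10⁻³⁴ J·s)(7.254e+14 Hz)
E = 3.0000 eV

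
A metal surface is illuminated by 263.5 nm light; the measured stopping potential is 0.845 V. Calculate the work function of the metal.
3.86 eV

The stopping potential gives the maximum kinetic energy: KE_max = eV_s = 0.845 eV

From Einstein's photoelectric equation: KE_max = hc/λ - φ
Rearranging: φ = hc/λ - KE_max

Calculate photon energy:
E_photon = hc/λ = (6.626×10⁻³⁴ J·s)(3×10⁸ m/s) / (263.5×10⁻⁹ m) = 4.7053 eV

Therefore:
φ = 4.7053 - 0.845 = 3.86 eV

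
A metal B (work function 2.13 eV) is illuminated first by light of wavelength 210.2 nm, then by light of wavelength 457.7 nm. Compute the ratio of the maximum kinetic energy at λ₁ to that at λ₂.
6.5101

Using Einstein's equation: KE_max = hc/λ - φ

For λ₁ = 210.2 nm:
E₁ = hc/λ₁ = 5.8984 eV
KE₁ = E₁ - φ = 5.8984 - 2.13 = 3.7684 eV

For λ₂ = 457.7 nm:
E₂ = hc/λ₂ = 2.7089 eV
KE₂ = E₂ - φ = 2.7089 - 2.13 = 0.5789 eV

Ratio: KE₁/KE₂ = 3.7684/0.5789 = 6.5101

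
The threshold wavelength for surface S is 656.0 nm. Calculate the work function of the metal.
1.89 eV

At the threshold wavelength, photon energy equals work function:
φ = hc/λ₀

Calculating:
φ = (6.626×10⁻³⁴ J·s)(3×10⁸ m/s) / (656.0×10⁻⁹ m)
φ = 1.89 eV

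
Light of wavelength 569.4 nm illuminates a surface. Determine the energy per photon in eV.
2.1775 eV

Using E = hf = hc/λ:

E = hc/λ = (6.626×10⁻³⁴ J·s)(3×10⁸ m/s) / (569.4×10⁻⁹ m)
E = 2.1775 eV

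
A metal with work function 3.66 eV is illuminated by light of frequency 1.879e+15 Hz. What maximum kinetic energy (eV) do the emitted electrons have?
4.1109 eV

Using Einstein's photoelectric equation: KE_max = hf - φ

First, calculate the photon energy:
E_photon = hf = (6.626×10⁻³⁴ J·s)(1.879e+15 Hz)
E_photon = 7.7709 eV

Then, the maximum kinetic energy:
KE_max = E_photon - φ = 7.7709 eV - 3.66 eV = 4.1109 eV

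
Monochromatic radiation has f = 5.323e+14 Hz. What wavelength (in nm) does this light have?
563.20 nm

Using the wave equation: c = fλ

Solving for wavelength:
λ = c/f = (3×10⁸ m/s) / (5.323e+14 Hz)
λ = 563.20 nm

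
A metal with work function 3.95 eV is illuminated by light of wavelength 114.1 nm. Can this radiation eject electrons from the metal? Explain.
Yes

For photoemission, the photon energy must exceed the work function.

Photon energy: E = hc/λ = 10.8663 eV
Work function: φ = 3.95 eV

Since E_photon (10.8663 eV) > φ (3.95 eV), photoemission WILL occur.
The threshold wavelength is λ₀ = hc/φ = 313.9 nm.
Since 114.1 nm < 313.9 nm, the light has sufficient energy.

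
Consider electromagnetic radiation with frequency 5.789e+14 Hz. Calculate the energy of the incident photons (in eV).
2.3941 eV

Using E = hf:

E = hf = (6.626×10⁻³⁴ J·s)(5.789e+14 Hz)
E = 2.3941 eV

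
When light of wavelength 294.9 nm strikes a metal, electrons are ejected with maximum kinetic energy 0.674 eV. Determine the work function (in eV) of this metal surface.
3.53 eV

From Einstein's photoelectric equation: KE_max = hf - φ = hc/λ - φ

Rearranging for φ:
φ = hc/λ - KE_max

Calculate photon energy:
E_photon = hc/λ = 4.2043 eV

Therefore:
φ = 4.2043 - 0.674 = 3.53 eV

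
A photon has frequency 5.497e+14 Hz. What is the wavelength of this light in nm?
545.37 nm

Using the wave equation: c = fλ

Solving for wavelength:
λ = c/f = (3×10⁸ m/s) / (5.497e+14 Hz)
λ = 545.37 nm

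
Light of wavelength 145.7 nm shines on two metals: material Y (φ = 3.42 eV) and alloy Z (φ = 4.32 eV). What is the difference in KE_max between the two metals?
0.9000 eV

Using KE_max = hc/λ - φ for each metal:

Photon energy: E = hc/λ = 8.5096 eV

For material Y (φ₁ = 3.42 eV):
KE₁ = E - φ₁ = 8.5096 - 3.42 = 5.0896 eV

For alloy Z (φ₂ = 4.32 eV):
KE₂ = E - φ₂ = 8.5096 - 4.32 = 4.1896 eV

Difference:
ΔKE = KE₁ - KE₂ = 5.0896 - 4.1896 = 0.9000 eV

Note: The difference equals the difference in work functions: 4.32 - 3.42 = 0.90 eV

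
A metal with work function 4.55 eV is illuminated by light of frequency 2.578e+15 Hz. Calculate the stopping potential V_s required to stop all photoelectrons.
6.1118 V

The stopping potential V_s satisfies: eV_s = KE_max

First, find KE_max using Einstein's equation:
E_photon = hf = (6.626×10⁻³⁴ J·s)(2.578e+15 Hz) = 10.6618 eV
KE_max = E_photon - φ = 10.6618 - 4.55 = 6.1118 eV

Since eV_s = KE_max:
V_s = KE_max/e = 6.1118 V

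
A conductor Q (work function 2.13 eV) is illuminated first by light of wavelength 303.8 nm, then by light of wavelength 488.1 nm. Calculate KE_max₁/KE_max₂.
4.7572

Using Einstein's equation: KE_max = hc/λ - φ

For λ₁ = 303.8 nm:
E₁ = hc/λ₁ = 4.0811 eV
KE₁ = E₁ - φ = 4.0811 - 2.13 = 1.9511 eV

For λ₂ = 488.1 nm:
E₂ = hc/λ₂ = 2.5401 eV
KE₂ = E₂ - φ = 2.5401 - 2.13 = 0.4101 eV

Ratio: KE₁/KE₂ = 1.9511/0.4101 = 4.7572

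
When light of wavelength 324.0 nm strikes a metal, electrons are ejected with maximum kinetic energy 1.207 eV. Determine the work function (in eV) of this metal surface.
2.62 eV

From Einstein's photoelectric equation: KE_max = hf - φ = hc/λ - φ

Rearranging for φ:
φ = hc/λ - KE_max

Calculate photon energy:
E_photon = hc/λ = 3.8267 eV

Therefore:
φ = 3.8267 - 1.207 = 2.62 eV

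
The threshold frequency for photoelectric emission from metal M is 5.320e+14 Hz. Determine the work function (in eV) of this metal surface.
2.20 eV

At the threshold frequency, photon energy equals work function:
φ = hf₀

Calculating:
φ = (6.626×10⁻³⁴ J·s)(5.320e+14 Hz)
φ = 2.20 eV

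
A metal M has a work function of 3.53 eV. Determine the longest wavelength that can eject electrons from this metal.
351.23 nm

The threshold wavelength is when the photon energy equals the work function:
hc/λ₀ = φ

Solving for λ₀:
λ₀ = hc/φ = (6.626×10⁻³⁴ J·s)(3×10⁸ m/s) / (3.53 eV × 1.602×10⁻¹⁹ J/eV)
λ₀ = 351.23 nm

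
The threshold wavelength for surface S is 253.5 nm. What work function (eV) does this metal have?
4.89 eV

At the threshold wavelength, photon energy equals work function:
φ = hc/λ₀

Calculating:
φ = (6.626×10⁻³⁴ J·s)(3×10⁸ m/s) / (253.5×10⁻⁹ m)
φ = 4.89 eV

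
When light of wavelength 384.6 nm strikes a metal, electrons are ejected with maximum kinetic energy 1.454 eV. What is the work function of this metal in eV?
1.77 eV

From Einstein's photoelectric equation: KE_max = hf - φ = hc/λ - φ

Rearranging for φ:
φ = hc/λ - KE_max

Calculate photon energy:
E_photon = hc/λ = 3.2237 eV

Therefore:
φ = 3.2237 - 1.454 = 1.77 eV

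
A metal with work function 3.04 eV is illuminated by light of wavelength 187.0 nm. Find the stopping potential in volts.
3.5902 V

The stopping potential V_s satisfies: eV_s = KE_max

First, find KE_max using Einstein's equation:
E_photon = hc/λ = 6.6302 eV
KE_max = E_photon - φ = 6.6302 - 3.04 = 3.5902 eV

Since eV_s = KE_max:
V_s = KE_max/e = 3.5902 V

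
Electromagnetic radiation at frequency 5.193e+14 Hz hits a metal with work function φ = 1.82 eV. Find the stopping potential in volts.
0.3277 V

The stopping potential V_s satisfies: eV_s = KE_max

First, find KE_max using Einstein's equation:
E_photon = hf = (6.626×10⁻³⁴ J·s)(5.193e+14 Hz) = 2.1477 eV
KE_max = E_photon - φ = 2.1477 - 1.82 = 0.3277 eV

Since eV_s = KE_max:
V_s = KE_max/e = 0.3277 V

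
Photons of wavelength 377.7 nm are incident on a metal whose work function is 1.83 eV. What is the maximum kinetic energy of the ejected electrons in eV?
1.4526 eV

Using Einstein's photoelectric equation: KE_max = hf - φ = hc/λ - φ

First, calculate the photon energy:
E_photon = hc/λ = (6.626×10⁻³⁴ J·s)(3×10⁸ m/s) / (377.7×10⁻⁹ m)
E_photon = 3.2826 eV

Then, the maximum kinetic energy:
KE_max = E_photon - φ = 3.2826 eV - 1.83 eV = 1.4526 eV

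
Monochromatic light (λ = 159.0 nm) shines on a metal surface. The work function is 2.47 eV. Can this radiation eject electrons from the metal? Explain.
Yes

For photoemission, the photon energy must exceed the work function.

Photon energy: E = hc/λ = 7.7977 eV
Work function: φ = 2.47 eV

Since E_photon (7.7977 eV) > φ (2.47 eV), photoemission WILL occur.
The threshold wavelength is λ₀ = hc/φ = 502.0 nm.
Since 159.0 nm < 502.0 nm, the light has sufficient energy.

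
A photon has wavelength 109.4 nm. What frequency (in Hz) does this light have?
2.7403e+15 Hz

Using the wave equation: c = fλ

Solving for frequency:
f = c/λ = (3×10⁸ m/s) / (109.4×10⁻⁹ m)
f = 2.7403e+15 Hz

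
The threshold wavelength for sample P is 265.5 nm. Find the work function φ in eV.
4.67 eV

At the threshold wavelength, photon energy equals work function:
φ = hc/λ₀

Calculating:
φ = (6.626×10⁻³⁴ J·s)(3×10⁸ m/s) / (265.5×10⁻⁹ m)
φ = 4.67 eV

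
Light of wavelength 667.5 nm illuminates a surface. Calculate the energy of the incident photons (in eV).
1.8574 eV

Using E = hf = hc/λ:

E = hc/λ = (6.626×10⁻³⁴ J·s)(3×10⁸ m/s) / (667.5×10⁻⁹ m)
E = 1.8574 eV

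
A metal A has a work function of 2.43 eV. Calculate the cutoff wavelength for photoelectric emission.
510.22 nm

The threshold wavelength is when the photon energy equals the work function:
hc/λ₀ = φ

Solving for λ₀:
λ₀ = hc/φ = (6.626×10⁻³⁴ J·s)(3×10⁸ m/s) / (2.43 eV × 1.602×10⁻¹⁹ J/eV)
λ₀ = 510.22 nm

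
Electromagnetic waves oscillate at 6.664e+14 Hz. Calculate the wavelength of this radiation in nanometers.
449.87 nm

Using the wave equation: c = fλ

Solving for wavelength:
λ = c/f = (3×10⁸ m/s) / (6.664e+14 Hz)
λ = 449.87 nm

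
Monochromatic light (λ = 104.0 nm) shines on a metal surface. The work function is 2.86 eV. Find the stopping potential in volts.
9.0616 V

The stopping potential V_s satisfies: eV_s = KE_max

First, find KE_max using Einstein's equation:
E_photon = hc/λ = 11.9216 eV
KE_max = E_photon - φ = 11.9216 - 2.86 = 9.0616 eV

Since eV_s = KE_max:
V_s = KE_max/e = 9.0616 V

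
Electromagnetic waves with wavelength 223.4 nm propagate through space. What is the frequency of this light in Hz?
1.3420e+15 Hz

Using the wave equation: c = fλ

Solving for frequency:
f = c/λ = (3×10⁸ m/s) / (223.4×10⁻⁹ m)
f = 1.3420e+15 Hz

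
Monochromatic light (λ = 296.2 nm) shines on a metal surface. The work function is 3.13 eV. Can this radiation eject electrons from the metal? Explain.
Yes

For photoemission, the photon energy must exceed the work function.

Photon energy: E = hc/λ = 4.1858 eV
Work function: φ = 3.13 eV

Since E_photon (4.1858 eV) > φ (3.13 eV), photoemission WILL occur.
The threshold wavelength is λ₀ = hc/φ = 396.1 nm.
Since 296.2 nm < 396.1 nm, the light has sufficient energy.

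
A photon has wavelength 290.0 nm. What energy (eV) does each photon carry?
4.2753 eV

Using E = hf = hc/λ:

E = hc/λ = (6.626×10⁻³⁴ J·s)(3×10⁸ m/s) / (290.0×10⁻⁹ m)
E = 4.2753 eV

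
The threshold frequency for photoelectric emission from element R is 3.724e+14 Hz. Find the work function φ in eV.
1.54 eV

At the threshold frequency, photon energy equals work function:
φ = hf₀

Calculating:
φ = (6.626×10⁻³⁴ J·s)(3.724e+14 Hz)
φ = 1.54 eV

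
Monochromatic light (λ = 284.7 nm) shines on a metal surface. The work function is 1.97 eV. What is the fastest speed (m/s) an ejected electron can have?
9.1593e+05 m/s

First, find the maximum kinetic energy:
E_photon = hc/λ = 4.3549 eV
KE_max = E_photon - φ = 4.3549 - 1.97 = 2.3849 eV

Convert to Joules: KE_max = 2.3849 × 1.602×10⁻¹⁹ J = 3.8210e-19 J

Then use KE = ½mv² to find velocity:
v = √(2·KE/m) = √(2 × 3.8210e-19 J / 9.109e-31 kg)
v = 9.1593e+05 m/s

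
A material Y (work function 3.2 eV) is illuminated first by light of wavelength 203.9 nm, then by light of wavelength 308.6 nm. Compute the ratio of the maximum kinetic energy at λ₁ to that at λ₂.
3.5231

Using Einstein's equation: KE_max = hc/λ - φ

For λ₁ = 203.9 nm:
E₁ = hc/λ₁ = 6.0806 eV
KE₁ = E₁ - φ = 6.0806 - 3.2 = 2.8806 eV

For λ₂ = 308.6 nm:
E₂ = hc/λ₂ = 4.0176 eV
KE₂ = E₂ - φ = 4.0176 - 3.2 = 0.8176 eV

Ratio: KE₁/KE₂ = 2.8806/0.8176 = 3.5231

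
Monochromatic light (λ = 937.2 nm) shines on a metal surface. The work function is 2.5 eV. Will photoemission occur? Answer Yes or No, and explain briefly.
No

For photoemission, the photon energy must exceed the work function.

Photon energy: E = hc/λ = 1.3229 eV
Work function: φ = 2.5 eV

Since E_photon (1.3229 eV) < φ (2.5 eV), photoemission will NOT occur.
The threshold wavelength is λ₀ = hc/φ = 495.9 nm.
Since 937.2 nm > 495.9 nm, the photons lack sufficient energy.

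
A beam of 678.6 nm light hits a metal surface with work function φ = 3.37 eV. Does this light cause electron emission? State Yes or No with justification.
No

For photoemission, the photon energy must exceed the work function.

Photon energy: E = hc/λ = 1.8271 eV
Work function: φ = 3.37 eV

Since E_photon (1.8271 eV) < φ (3.37 eV), photoemission will NOT occur.
The threshold wavelength is λ₀ = hc/φ = 367.9 nm.
Since 678.6 nm > 367.9 nm, the photons lack sufficient energy.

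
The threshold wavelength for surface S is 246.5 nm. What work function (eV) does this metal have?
5.03 eV

At the threshold wavelength, photon energy equals work function:
φ = hc/λ₀

Calculating:
φ = (6.626×10⁻³⁴ J·s)(3×10⁸ m/s) / (246.5×10⁻⁹ m)
φ = 5.03 eV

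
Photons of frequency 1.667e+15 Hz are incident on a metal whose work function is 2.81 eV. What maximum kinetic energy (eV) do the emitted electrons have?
4.0842 eV

Using Einstein's photoelectric equation: KE_max = hf - φ

First, calculate the photon energy:
E_photon = hf = (6.626×10⁻³⁴ J·s)(1.667e+15 Hz)
E_photon = 6.8942 eV

Then, the maximum kinetic energy:
KE_max = E_photon - φ = 6.8942 eV - 2.81 eV = 4.0842 eV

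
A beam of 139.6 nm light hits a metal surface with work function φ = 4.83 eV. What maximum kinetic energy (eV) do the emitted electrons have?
4.0514 eV

Using Einstein's photoelectric equation: KE_max = hf - φ = hc/λ - φ

First, calculate the photon energy:
E_photon = hc/λ = (6.626×10⁻³⁴ J·s)(3×10⁸ m/s) / (139.6×10⁻⁹ m)
E_photon = 8.8814 eV

Then, the maximum kinetic energy:
KE_max = E_photon - φ = 8.8814 eV - 4.83 eV = 4.0514 eV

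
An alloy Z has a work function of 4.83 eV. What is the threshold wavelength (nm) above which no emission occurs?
256.70 nm

The threshold wavelength is when the photon energy equals the work function:
hc/λ₀ = φ

Solving for λ₀:
λ₀ = hc/φ = (6.626×10⁻³⁴ J·s)(3×10⁸ m/s) / (4.83 eV × 1.602×10⁻¹⁹ J/eV)
λ₀ = 256.70 nm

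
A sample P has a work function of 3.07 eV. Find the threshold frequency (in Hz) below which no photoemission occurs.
7.4232e+14 Hz

The threshold frequency is when the photon energy equals the work function:
hf₀ = φ

Solving for f₀:
f₀ = φ/h = (3.07 eV × 1.602×10⁻¹⁹ J/eV) / (6.626×10⁻³⁴ J·s)
f₀ = 7.4232e+14 Hz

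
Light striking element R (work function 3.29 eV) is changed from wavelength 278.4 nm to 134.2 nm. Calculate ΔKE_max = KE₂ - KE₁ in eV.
4.7853 eV

Using Einstein's equation: KE_max = hc/λ - φ

For λ₁ = 278.4 nm:
KE₁ = hc/λ₁ - φ = 4.4535 - 3.29 = 1.1635 eV

For λ₂ = 134.2 nm:
KE₂ = hc/λ₂ - φ = 9.2388 - 3.29 = 5.9488 eV

Change in KE:
ΔKE = KE₂ - KE₁ = 5.9488 - 1.1635 = 4.7853 eV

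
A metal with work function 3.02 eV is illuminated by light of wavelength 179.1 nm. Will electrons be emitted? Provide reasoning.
Yes

For photoemission, the photon energy must exceed the work function.

Photon energy: E = hc/λ = 6.9226 eV
Work function: φ = 3.02 eV

Since E_photon (6.9226 eV) > φ (3.02 eV), photoemission WILL occur.
The threshold wavelength is λ₀ = hc/φ = 410.5 nm.
Since 179.1 nm < 410.5 nm, the light has sufficient energy.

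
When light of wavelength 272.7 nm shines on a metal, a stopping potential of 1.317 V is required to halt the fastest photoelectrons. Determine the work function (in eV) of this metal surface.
3.23 eV

The stopping potential gives the maximum kinetic energy: KE_max = eV_s = 1.317 eV

From Einstein's photoelectric equation: KE_max = hc/λ - φ
Rearranging: φ = hc/λ - KE_max

Calculate photon energy:
E_photon = hc/λ = (6.626×10⁻³⁴ J·s)(3×10⁸ m/s) / (272.7×10⁻⁹ m) = 4.5465 eV

Therefore:
φ = 4.5465 - 1.317 = 3.23 eV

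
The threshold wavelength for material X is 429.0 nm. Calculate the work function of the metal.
2.89 eV

At the threshold wavelength, photon energy equals work function:
φ = hc/λ₀

Calculating:
φ = (6.626×10⁻³⁴ J·s)(3×10⁸ m/s) / (429.0×10⁻⁹ m)
φ = 2.89 eV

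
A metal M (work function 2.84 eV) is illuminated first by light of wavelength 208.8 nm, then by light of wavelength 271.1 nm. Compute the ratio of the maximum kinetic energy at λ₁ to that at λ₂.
1.7872

Using Einstein's equation: KE_max = hc/λ - φ

For λ₁ = 208.8 nm:
E₁ = hc/λ₁ = 5.9379 eV
KE₁ = E₁ - φ = 5.9379 - 2.84 = 3.0979 eV

For λ₂ = 271.1 nm:
E₂ = hc/λ₂ = 4.5734 eV
KE₂ = E₂ - φ = 4.5734 - 2.84 = 1.7334 eV

Ratio: KE₁/KE₂ = 3.0979/1.7334 = 1.7872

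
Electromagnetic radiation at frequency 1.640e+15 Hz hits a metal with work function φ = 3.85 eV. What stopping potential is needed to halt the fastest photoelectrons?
2.9325 V

The stopping potential V_s satisfies: eV_s = KE_max

First, find KE_max using Einstein's equation:
E_photon = hf = (6.626×10⁻³⁴ J·s)(1.640e+15 Hz) = 6.7825 eV
KE_max = E_photon - φ = 6.7825 - 3.85 = 2.9325 eV

Since eV_s = KE_max:
V_s = KE_max/e = 2.9325 V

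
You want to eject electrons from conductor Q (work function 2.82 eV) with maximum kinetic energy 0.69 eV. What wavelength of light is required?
353.23 nm

From Einstein's equation: KE_max = hc/λ - φ

Rearranging for λ:
hc/λ = KE_max + φ
λ = hc/(KE_max + φ)

Required photon energy:
E_photon = KE_max + φ = 0.69 + 2.82 = 3.51 eV

Required wavelength:
λ = hc/E_photon = (6.626×10⁻³⁴)(3×10⁸) / (3.51 × 1.602×10⁻¹⁹)
λ = 353.23 nm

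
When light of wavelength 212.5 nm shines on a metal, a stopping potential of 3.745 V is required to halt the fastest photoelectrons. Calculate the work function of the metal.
2.09 eV

The stopping potential gives the maximum kinetic energy: KE_max = eV_s = 3.745 eV

From Einstein's photoelectric equation: KE_max = hc/λ - φ
Rearranging: φ = hc/λ - KE_max

Calculate photon energy:
E_photon = hc/λ = (6.626×10⁻³⁴ J·s)(3×10⁸ m/s) / (212.5×10⁻⁹ m) = 5.8346 eV

Therefore:
φ = 5.8346 - 3.745 = 2.09 eV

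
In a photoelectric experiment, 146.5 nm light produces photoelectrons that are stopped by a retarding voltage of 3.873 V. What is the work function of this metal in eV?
4.59 eV

The stopping potential gives the maximum kinetic energy: KE_max = eV_s = 3.873 eV

From Einstein's photoelectric equation: KE_max = hc/λ - φ
Rearranging: φ = hc/λ - KE_max

Calculate photon energy:
E_photon = hc/λ = (6.626×10⁻³⁴ J·s)(3×10⁸ m/s) / (146.5×10⁻⁹ m) = 8.4631 eV

Therefore:
φ = 8.4631 - 3.873 = 4.59 eV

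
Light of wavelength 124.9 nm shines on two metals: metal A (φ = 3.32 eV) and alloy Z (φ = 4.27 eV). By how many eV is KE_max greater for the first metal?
0.9500 eV

Using KE_max = hc/λ - φ for each metal:

Photon energy: E = hc/λ = 9.9267 eV

For metal A (φ₁ = 3.32 eV):
KE₁ = E - φ₁ = 9.9267 - 3.32 = 6.6067 eV

For alloy Z (φ₂ = 4.27 eV):
KE₂ = E - φ₂ = 9.9267 - 4.27 = 5.6567 eV

Difference:
ΔKE = KE₁ - KE₂ = 6.6067 - 5.6567 = 0.9500 eV

Note: The difference equals the difference in work functions: 4.27 - 3.32 = 0.95 eV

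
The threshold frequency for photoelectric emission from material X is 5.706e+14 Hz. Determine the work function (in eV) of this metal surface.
2.36 eV

At the threshold frequency, photon energy equals work function:
φ = hf₀

Calculating:
φ = (6.626×10⁻³⁴ J·s)(5.706e+14 Hz)
φ = 2.36 eV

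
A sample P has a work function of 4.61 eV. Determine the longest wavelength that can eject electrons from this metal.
268.95 nm

The threshold wavelength is when the photon energy equals the work function:
hc/λ₀ = φ

Solving for λ₀:
λ₀ = hc/φ = (6.626×10⁻³⁴ J·s)(3×10⁸ m/s) / (4.61 eV × 1.602×10⁻¹⁹ J/eV)
λ₀ = 268.95 nm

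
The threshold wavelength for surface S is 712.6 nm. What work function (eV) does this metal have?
1.74 eV

At the threshold wavelength, photon energy equals work function:
φ = hc/λ₀

Calculating:
φ = (6.626×10⁻³⁴ J·s)(3×10⁸ m/s) / (712.6×10⁻⁹ m)
φ = 1.74 eV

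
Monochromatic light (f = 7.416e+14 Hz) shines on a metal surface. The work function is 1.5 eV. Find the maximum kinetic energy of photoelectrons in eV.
1.5670 eV

Using Einstein's photoelectric equation: KE_max = hf - φ

First, calculate the photon energy:
E_photon = hf = (6.626×10⁻³⁴ J·s)(7.416e+14 Hz)
E_photon = 3.0670 eV

Then, the maximum kinetic energy:
KE_max = E_photon - φ = 3.0670 eV - 1.5 eV = 1.5670 eV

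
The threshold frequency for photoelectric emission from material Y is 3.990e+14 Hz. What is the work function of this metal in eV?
1.65 eV

At the threshold frequency, photon energy equals work function:
φ = hf₀

Calculating:
φ = (6.626×10⁻³⁴ J·s)(3.990e+14 Hz)
φ = 1.65 eV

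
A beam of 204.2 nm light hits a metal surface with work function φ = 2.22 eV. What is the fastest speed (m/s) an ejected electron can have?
1.1640e+06 m/s

First, find the maximum kinetic energy:
E_photon = hc/λ = 6.0717 eV
KE_max = E_photon - φ = 6.0717 - 2.22 = 3.8517 eV

Convert to Joules: KE_max = 3.8517 × 1.602×10⁻¹⁹ J = 6.1711e-19 J

Then use KE = ½mv² to find velocity:
v = √(2·KE/m) = √(2 × 6.1711e-19 J / 9.109e-31 kg)
v = 1.1640e+06 m/s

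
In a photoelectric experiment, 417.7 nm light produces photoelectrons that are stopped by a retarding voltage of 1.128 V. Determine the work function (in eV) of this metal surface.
1.84 eV

The stopping potential gives the maximum kinetic energy: KE_max = eV_s = 1.128 eV

From Einstein's photoelectric equation: KE_max = hc/λ - φ
Rearranging: φ = hc/λ - KE_max

Calculate photon energy:
E_photon = hc/λ = (6.626×10⁻³⁴ J·s)(3×10⁸ m/s) / (417.7×10⁻⁹ m) = 2.9683 eV

Therefore:
φ = 2.9683 - 1.128 = 1.84 eV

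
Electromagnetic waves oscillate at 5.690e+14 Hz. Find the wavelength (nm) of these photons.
526.88 nm

Using the wave equation: c = fλ

Solving for wavelength:
λ = c/f = (3×10⁸ m/s) / (5.690e+14 Hz)
λ = 526.88 nm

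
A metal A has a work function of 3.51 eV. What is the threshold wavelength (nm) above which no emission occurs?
353.23 nm

The threshold wavelength is when the photon energy equals the work function:
hc/λ₀ = φ

Solving for λ₀:
λ₀ = hc/φ = (6.626×10⁻³⁴ J·s)(3×10⁸ m/s) / (3.51 eV × 1.602×10⁻¹⁹ J/eV)
λ₀ = 353.23 nm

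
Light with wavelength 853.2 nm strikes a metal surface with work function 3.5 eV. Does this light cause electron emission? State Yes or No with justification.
No

For photoemission, the photon energy must exceed the work function.

Photon energy: E = hc/λ = 1.4532 eV
Work function: φ = 3.5 eV

Since E_photon (1.4532 eV) < φ (3.5 eV), photoemission will NOT occur.
The threshold wavelength is λ₀ = hc/φ = 354.2 nm.
Since 853.2 nm > 354.2 nm, the photons lack sufficient energy.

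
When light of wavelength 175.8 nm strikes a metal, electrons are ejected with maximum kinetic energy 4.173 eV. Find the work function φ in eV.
2.88 eV

From Einstein's photoelectric equation: KE_max = hf - φ = hc/λ - φ

Rearranging for φ:
φ = hc/λ - KE_max

Calculate photon energy:
E_photon = hc/λ = 7.0526 eV

Therefore:
φ = 7.0526 - 4.173 = 2.88 eV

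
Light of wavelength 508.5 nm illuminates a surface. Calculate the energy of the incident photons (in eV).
2.4382 eV

Using E = hf = hc/λ:

E = hc/λ = (6.626×10⁻³⁴ J·s)(3×10⁸ m/s) / (508.5×10⁻⁹ m)
E = 2.4382 eV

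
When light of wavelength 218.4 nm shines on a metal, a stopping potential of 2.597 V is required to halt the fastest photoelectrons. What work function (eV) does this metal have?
3.08 eV

The stopping potential gives the maximum kinetic energy: KE_max = eV_s = 2.597 eV

From Einstein's photoelectric equation: KE_max = hc/λ - φ
Rearranging: φ = hc/λ - KE_max

Calculate photon energy:
E_photon = hc/λ = (6.626×10⁻³⁴ J·s)(3×10⁸ m/s) / (218.4×10⁻⁹ m) = 5.6769 eV

Therefore:
φ = 5.6769 - 2.597 = 3.08 eV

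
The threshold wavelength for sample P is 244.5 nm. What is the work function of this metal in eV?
5.07 eV

At the threshold wavelength, photon energy equals work function:
φ = hc/λ₀

Calculating:
φ = (6.626×10⁻³⁴ J·s)(3×10⁸ m/s) / (244.5×10⁻⁹ m)
φ = 5.07 eV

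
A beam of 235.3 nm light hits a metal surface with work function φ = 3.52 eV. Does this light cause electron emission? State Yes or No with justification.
Yes

For photoemission, the photon energy must exceed the work function.

Photon energy: E = hc/λ = 5.2692 eV
Work function: φ = 3.52 eV

Since E_photon (5.2692 eV) > φ (3.52 eV), photoemission WILL occur.
The threshold wavelength is λ₀ = hc/φ = 352.2 nm.
Since 235.3 nm < 352.2 nm, the light has sufficient energy.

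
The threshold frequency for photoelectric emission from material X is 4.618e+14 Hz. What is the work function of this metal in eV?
1.91 eV

At the threshold frequency, photon energy equals work function:
φ = hf₀

Calculating:
φ = (6.626×10⁻³⁴ J·s)(4.618e+14 Hz)
φ = 1.91 eV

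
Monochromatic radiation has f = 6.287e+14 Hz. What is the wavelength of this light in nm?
476.85 nm

Using the wave equation: c = fλ

Solving for wavelength:
λ = c/f = (3×10⁸ m/s) / (6.287e+14 Hz)
λ = 476.85 nm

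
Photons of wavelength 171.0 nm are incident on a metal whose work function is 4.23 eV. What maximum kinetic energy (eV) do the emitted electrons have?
3.0205 eV

Using Einstein's photoelectric equation: KE_max = hf - φ = hc/λ - φ

First, calculate the photon energy:
E_photon = hc/λ = (6.626×10⁻³⁴ J·s)(3×10⁸ m/s) / (171.0×10⁻⁹ m)
E_photon = 7.2505 eV

Then, the maximum kinetic energy:
KE_max = E_photon - φ = 7.2505 eV - 4.23 eV = 3.0205 eV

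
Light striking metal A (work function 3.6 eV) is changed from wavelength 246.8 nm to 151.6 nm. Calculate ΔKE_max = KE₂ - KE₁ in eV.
3.1547 eV

Using Einstein's equation: KE_max = hc/λ - φ

For λ₁ = 246.8 nm:
KE₁ = hc/λ₁ - φ = 5.0237 - 3.6 = 1.4237 eV

For λ₂ = 151.6 nm:
KE₂ = hc/λ₂ - φ = 8.1784 - 3.6 = 4.5784 eV

Change in KE:
ΔKE = KE₂ - KE₁ = 4.5784 - 1.4237 = 3.1547 eV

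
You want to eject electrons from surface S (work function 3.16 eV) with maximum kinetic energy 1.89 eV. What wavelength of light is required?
245.51 nm

From Einstein's equation: KE_max = hc/λ - φ

Rearranging for λ:
hc/λ = KE_max + φ
λ = hc/(KE_max + φ)

Required photon energy:
E_photon = KE_max + φ = 1.89 + 3.16 = 5.05 eV

Required wavelength:
λ = hc/E_photon = (6.626×10⁻³⁴)(3×10⁸) / (5.05 × 1.602×10⁻¹⁹)
λ = 245.51 nm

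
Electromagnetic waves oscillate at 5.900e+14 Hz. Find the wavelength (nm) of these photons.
508.12 nm

Using the wave equation: c = fλ

Solving for wavelength:
λ = c/f = (3×10⁸ m/s) / (5.900e+14 Hz)
λ = 508.12 nm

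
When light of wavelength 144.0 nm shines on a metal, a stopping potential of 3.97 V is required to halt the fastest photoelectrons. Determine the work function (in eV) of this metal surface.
4.64 eV

The stopping potential gives the maximum kinetic energy: KE_max = eV_s = 3.97 eV

From Einstein's photoelectric equation: KE_max = hc/λ - φ
Rearranging: φ = hc/λ - KE_max

Calculate photon energy:
E_photon = hc/λ = (6.626×10⁻³⁴ J·s)(3×10⁸ m/s) / (144.0×10⁻⁹ m) = 8.6100 eV

Therefore:
φ = 8.6100 - 3.97 = 4.64 eV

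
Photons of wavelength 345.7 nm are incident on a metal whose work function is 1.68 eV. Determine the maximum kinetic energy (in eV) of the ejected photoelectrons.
1.9065 eV

Using Einstein's photoelectric equation: KE_max = hf - φ = hc/λ - φ

First, calculate the photon energy:
E_photon = hc/λ = (6.626×10⁻³⁴ J·s)(3×10⁸ m/s) / (345.7×10⁻⁹ m)
E_photon = 3.5865 eV

Then, the maximum kinetic energy:
KE_max = E_photon - φ = 3.5865 eV - 1.68 eV = 1.9065 eV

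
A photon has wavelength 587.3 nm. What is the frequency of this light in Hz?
5.1046e+14 Hz

Using the wave equation: c = fλ

Solving for frequency:
f = c/λ = (3×10⁸ m/s) / (587.3×10⁻⁹ m)
f = 5.1046e+14 Hz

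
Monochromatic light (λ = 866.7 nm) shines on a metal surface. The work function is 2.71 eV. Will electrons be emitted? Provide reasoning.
No

For photoemission, the photon energy must exceed the work function.

Photon energy: E = hc/λ = 1.4305 eV
Work function: φ = 2.71 eV

Since E_photon (1.4305 eV) < φ (2.71 eV), photoemission will NOT occur.
The threshold wavelength is λ₀ = hc/φ = 457.5 nm.
Since 866.7 nm > 457.5 nm, the photons lack sufficient energy.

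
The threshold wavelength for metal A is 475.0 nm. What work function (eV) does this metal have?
2.61 eV

At the threshold wavelength, photon energy equals work function:
φ = hc/λ₀

Calculating:
φ = (6.626×10⁻³⁴ J·s)(3×10⁸ m/s) / (475.0×10⁻⁹ m)
φ = 2.61 eV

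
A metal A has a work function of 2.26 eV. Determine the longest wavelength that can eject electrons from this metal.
548.60 nm

The threshold wavelength is when the photon energy equals the work function:
hc/λ₀ = φ

Solving for λ₀:
λ₀ = hc/φ = (6.626×10⁻³⁴ J·s)(3×10⁸ m/s) / (2.26 eV × 1.602×10⁻¹⁹ J/eV)
λ₀ = 548.60 nm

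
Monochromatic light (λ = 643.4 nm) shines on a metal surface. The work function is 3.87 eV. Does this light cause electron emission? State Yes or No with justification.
No

For photoemission, the photon energy must exceed the work function.

Photon energy: E = hc/λ = 1.9270 eV
Work function: φ = 3.87 eV

Since E_photon (1.9270 eV) < φ (3.87 eV), photoemission will NOT occur.
The threshold wavelength is λ₀ = hc/φ = 320.4 nm.
Since 643.4 nm > 320.4 nm, the photons lack sufficient energy.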